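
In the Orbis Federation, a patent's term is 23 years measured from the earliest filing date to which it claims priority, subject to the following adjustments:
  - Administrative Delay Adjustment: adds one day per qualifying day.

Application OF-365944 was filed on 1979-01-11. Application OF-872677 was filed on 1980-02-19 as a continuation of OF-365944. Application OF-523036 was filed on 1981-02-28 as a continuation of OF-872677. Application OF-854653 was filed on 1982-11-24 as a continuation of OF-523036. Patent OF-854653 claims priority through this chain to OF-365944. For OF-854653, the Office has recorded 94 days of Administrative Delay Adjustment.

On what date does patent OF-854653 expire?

2002-04-15

Earliest priority filing: 11 January 1979.
Base term: 11 January 1979 + 23 years → 11 January 2002.
Administrative Delay Adjustment: +94 days → 15 April 2002.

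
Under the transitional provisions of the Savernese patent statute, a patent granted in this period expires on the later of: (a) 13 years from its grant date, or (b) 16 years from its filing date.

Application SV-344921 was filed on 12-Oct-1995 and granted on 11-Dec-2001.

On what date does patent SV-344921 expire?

(a) grant + 13 years → 11 December 2014.
(b) filing + 16 years → 12 October 2011.
Later of the two: 11 December 2014.

2014-12-11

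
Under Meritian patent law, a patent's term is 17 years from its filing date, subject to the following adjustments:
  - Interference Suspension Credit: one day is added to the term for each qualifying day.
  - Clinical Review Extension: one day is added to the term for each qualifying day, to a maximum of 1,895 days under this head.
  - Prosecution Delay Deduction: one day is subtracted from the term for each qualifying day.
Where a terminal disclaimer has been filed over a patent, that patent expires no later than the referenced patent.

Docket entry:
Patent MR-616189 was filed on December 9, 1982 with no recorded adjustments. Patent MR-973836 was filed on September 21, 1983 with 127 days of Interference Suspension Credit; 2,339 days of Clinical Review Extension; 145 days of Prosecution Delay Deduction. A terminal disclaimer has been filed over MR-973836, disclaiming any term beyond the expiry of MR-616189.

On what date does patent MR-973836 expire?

Natural term of MR-973836:
  Base: filing + 17 years → 21 September 2000.
  Interference Suspension Credit: +127 days → 26 January 2001.
  Clinical Review Extension: 2339 days claimed exceeds the 1895-day cap, so +1895 days → 5 April 2006.
  Prosecution Delay Deduction: −145 days → 11 November 2005.
Expiry of referenced patent MR-616189:
  Base: filing + 17 years → 9 December 1999.
Terminal disclaimer: MR-973836 expires on the earlier of 11 November 2005 and 9 December 1999.

December 9, 1999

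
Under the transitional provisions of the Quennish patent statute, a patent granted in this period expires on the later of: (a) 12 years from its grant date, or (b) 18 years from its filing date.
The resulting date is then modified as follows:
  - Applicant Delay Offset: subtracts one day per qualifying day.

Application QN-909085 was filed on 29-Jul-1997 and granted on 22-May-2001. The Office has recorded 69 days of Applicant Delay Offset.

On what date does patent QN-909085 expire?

2015-05-21

(a) grant + 12 years → 22 May 2013.
(b) filing + 18 years → 29 July 2015.
Later of the two: 29 July 2015.
Applicant Delay Offset: −69 days → 21 May 2015.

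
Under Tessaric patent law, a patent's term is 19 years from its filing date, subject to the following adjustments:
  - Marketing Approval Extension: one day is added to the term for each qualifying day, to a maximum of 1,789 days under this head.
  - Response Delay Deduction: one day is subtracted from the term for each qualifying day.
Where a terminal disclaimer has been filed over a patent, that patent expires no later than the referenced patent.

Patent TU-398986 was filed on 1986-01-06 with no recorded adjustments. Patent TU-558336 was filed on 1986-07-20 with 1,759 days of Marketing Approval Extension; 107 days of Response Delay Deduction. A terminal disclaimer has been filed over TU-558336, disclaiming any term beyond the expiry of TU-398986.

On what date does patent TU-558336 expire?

Natural term of TU-558336:
  Base: filing + 19 years → 20 July 2005.
  Marketing Approval Extension: 1759 days (within the 1789-day cap) → +1759 days → 14 May 2010.
  Response Delay Deduction: −107 days → 27 January 2010.
Expiry of referenced patent TU-398986:
  Base: filing + 19 years → 6 January 2005.
Terminal disclaimer: TU-558336 expires on the earlier of 27 January 2010 and 6 January 2005.

2005-01-06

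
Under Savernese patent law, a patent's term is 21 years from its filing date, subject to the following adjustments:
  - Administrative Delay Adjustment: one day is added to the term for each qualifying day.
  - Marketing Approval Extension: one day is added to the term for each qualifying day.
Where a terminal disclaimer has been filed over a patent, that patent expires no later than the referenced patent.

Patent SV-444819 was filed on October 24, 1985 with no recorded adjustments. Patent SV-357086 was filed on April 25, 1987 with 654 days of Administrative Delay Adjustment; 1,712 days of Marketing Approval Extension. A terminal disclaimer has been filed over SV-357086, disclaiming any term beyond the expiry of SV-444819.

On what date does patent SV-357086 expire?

Natural term of SV-357086:
  Base: filing + 21 years → 25 April 2008.
  Administrative Delay Adjustment: +654 days → 8 February 2010.
  Marketing Approval Extension: +1712 days → 17 October 2014.
Expiry of referenced patent SV-444819:
  Base: filing + 21 years → 24 October 2006.
Terminal disclaimer: SV-357086 expires on the earlier of 17 October 2014 and 24 October 2006.

October 24, 2006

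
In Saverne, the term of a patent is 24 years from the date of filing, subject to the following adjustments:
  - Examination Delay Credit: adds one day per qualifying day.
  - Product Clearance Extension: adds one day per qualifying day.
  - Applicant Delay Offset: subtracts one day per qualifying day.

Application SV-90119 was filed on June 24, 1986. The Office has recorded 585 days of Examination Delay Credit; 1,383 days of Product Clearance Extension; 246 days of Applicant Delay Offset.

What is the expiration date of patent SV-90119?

Base term: filing date + 24 years → 24 June 2010.
Examination Delay Credit: +585 days → 30 January 2012.
Product Clearance Extension: +1383 days → 13 November 2015.
Applicant Delay Offset: −246 days → 12 March 2015.

March 12, 2015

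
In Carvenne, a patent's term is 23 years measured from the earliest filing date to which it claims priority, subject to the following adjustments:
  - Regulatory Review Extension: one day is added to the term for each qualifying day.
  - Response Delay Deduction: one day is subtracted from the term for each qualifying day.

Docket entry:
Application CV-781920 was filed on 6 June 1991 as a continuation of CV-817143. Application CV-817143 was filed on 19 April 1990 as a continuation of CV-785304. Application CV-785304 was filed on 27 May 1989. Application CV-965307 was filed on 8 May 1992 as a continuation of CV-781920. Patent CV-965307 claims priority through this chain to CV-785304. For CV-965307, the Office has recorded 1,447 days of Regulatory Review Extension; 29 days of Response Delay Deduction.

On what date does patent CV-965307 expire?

April 14, 2016

Earliest priority filing: 27 May 1989.
Base term: 27 May 1989 + 23 years → 27 May 2012.
Regulatory Review Extension: +1447 days → 13 May 2016.
Response Delay Deduction: −29 days → 14 April 2016.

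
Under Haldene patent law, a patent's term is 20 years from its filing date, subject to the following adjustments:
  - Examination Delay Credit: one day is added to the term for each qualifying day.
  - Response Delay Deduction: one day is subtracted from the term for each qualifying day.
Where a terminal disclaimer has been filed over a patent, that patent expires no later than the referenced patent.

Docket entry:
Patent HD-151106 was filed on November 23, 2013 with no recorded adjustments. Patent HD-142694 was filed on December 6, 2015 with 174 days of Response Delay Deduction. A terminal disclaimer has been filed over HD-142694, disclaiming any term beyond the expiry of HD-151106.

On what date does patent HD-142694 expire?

Natural term of HD-142694:
  Base: filing + 20 years → 6 December 2035.
  Response Delay Deduction: −174 days → 15 June 2035.
Expiry of referenced patent HD-151106:
  Base: filing + 20 years → 23 November 2033.
Terminal disclaimer: HD-142694 expires on the earlier of 15 June 2035 and 23 November 2033.

2033-11-23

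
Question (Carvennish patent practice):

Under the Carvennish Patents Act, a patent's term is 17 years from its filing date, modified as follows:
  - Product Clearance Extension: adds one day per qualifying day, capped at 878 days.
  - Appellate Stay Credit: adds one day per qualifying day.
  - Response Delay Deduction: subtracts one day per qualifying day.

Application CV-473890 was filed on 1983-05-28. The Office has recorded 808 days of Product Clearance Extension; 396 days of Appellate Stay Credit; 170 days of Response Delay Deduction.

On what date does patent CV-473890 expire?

March 28, 2003

Base term: filing date + 17 years → 28 May 2000.
Product Clearance Extension: 808 days (within the 878-day cap) → +808 days → 14 August 2002.
Appellate Stay Credit: +396 days → 14 September 2003.
Response Delay Deduction: −170 days → 28 March 2003.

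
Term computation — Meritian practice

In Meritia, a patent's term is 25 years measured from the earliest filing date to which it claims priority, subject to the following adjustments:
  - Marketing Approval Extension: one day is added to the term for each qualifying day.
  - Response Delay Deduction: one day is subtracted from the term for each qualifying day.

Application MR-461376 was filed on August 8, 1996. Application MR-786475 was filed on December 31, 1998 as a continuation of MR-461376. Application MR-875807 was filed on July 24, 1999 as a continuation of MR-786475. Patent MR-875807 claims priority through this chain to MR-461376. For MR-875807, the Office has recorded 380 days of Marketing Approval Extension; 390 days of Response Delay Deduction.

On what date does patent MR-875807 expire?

July 29, 2021

Earliest priority filing: 8 August 1996.
Base term: 8 August 1996 + 25 years → 8 August 2021.
Marketing Approval Extension: +380 days → 23 August 2022.
Response Delay Deduction: −390 days → 29 July 2021.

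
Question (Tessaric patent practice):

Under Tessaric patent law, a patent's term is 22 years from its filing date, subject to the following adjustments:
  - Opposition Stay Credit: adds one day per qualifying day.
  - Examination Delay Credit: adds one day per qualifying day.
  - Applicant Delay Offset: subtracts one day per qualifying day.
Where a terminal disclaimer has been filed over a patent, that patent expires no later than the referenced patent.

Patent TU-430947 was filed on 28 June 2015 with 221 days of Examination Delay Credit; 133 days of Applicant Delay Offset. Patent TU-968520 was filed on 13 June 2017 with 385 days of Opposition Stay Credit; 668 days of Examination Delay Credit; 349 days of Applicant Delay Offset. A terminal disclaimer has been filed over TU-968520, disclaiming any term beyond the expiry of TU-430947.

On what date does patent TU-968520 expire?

2037-09-24

Natural term of TU-968520:
  Base: filing + 22 years → 13 June 2039.
  Opposition Stay Credit: +385 days → 2 July 2040.
  Examination Delay Credit: +668 days → 1 May 2042.
  Applicant Delay Offset: −349 days → 17 May 2041.
Expiry of referenced patent TU-430947:
  Base: filing + 22 years → 28 June 2037.
  Examination Delay Credit: +221 days → 4 February 2038.
  Applicant Delay Offset: −133 days → 24 September 2037.
Terminal disclaimer: TU-968520 expires on the earlier of 17 May 2041 and 24 September 2037.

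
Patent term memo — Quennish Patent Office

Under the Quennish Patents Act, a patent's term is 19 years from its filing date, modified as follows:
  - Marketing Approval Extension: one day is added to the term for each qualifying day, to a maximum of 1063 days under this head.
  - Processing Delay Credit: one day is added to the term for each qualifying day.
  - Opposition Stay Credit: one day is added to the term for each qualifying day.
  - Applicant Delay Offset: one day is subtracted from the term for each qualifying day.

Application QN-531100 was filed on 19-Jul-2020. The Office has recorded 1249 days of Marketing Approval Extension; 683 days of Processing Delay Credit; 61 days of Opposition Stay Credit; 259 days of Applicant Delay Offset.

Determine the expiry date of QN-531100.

2043-10-14

Base term: filing date + 19 years → 19 July 2039.
Marketing Approval Extension: 1249 days claimed exceeds the 1063-day cap, so +1063 days → 16 June 2042.
Processing Delay Credit: +683 days → 29 April 2044.
Opposition Stay Credit: +61 days → 29 June 2044.
Applicant Delay Offset: −259 days → 14 October 2043.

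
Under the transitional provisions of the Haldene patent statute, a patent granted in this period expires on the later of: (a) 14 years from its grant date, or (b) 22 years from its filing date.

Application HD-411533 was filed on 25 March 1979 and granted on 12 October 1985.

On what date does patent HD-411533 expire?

March 25, 2001

(a) grant + 14 years → 12 October 1999.
(b) filing + 22 years → 25 March 2001.
Later of the two: 25 March 2001.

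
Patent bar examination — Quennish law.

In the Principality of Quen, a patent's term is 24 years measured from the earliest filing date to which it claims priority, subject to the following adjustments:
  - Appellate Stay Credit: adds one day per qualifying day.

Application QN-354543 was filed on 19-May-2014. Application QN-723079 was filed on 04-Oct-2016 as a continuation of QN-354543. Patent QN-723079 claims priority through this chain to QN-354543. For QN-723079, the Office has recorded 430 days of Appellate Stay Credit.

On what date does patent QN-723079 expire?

Earliest priority filing: 19 May 2014.
Base term: 19 May 2014 + 24 years → 19 May 2038.
Appellate Stay Credit: +430 days → 23 July 2039.

2039-07-23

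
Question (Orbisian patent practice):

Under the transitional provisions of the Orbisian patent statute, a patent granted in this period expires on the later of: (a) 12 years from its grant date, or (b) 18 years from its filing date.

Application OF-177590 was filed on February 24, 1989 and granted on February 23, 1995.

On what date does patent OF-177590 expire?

February 24, 2007

(a) grant + 12 years → 23 February 2007.
(b) filing + 18 years → 24 February 2007.
Later of the two: 24 February 2007.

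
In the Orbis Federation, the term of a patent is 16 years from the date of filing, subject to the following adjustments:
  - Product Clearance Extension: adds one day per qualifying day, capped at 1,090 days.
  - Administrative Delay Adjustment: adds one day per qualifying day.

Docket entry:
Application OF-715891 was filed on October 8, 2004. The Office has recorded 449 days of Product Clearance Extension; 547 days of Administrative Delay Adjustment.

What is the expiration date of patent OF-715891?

2023-07-01

Base term: filing date + 16 years → 8 October 2020.
Product Clearance Extension: 449 days (within the 1090-day cap) → +449 days → 31 December 2021.
Administrative Delay Adjustment: +547 days → 1 July 2023.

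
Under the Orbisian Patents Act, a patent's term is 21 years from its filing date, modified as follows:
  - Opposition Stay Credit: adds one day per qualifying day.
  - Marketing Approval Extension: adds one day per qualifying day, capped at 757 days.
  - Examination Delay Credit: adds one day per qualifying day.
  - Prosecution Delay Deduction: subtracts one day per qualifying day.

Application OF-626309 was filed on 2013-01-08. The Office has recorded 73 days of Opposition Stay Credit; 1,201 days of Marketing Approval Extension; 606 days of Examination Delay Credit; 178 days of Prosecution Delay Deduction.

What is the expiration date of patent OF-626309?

Base term: filing date + 21 years → 8 January 2034.
Opposition Stay Credit: +73 days → 22 March 2034.
Marketing Approval Extension: 1201 days claimed exceeds the 757-day cap, so +757 days → 17 April 2036.
Examination Delay Credit: +606 days → 14 December 2037.
Prosecution Delay Deduction: −178 days → 19 June 2037.

2037-06-19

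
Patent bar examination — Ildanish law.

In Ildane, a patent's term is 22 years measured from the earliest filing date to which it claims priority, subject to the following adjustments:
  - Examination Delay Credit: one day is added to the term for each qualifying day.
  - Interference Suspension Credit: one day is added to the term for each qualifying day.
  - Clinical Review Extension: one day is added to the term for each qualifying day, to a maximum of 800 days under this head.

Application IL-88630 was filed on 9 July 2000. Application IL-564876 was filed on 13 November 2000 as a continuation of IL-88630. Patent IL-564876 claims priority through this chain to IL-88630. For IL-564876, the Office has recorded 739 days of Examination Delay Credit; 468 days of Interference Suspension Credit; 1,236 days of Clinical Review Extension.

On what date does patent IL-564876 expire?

Earliest priority filing: 9 July 2000.
Base term: 9 July 2000 + 22 years → 9 July 2022.
Examination Delay Credit: +739 days → 17 July 2024.
Interference Suspension Credit: +468 days → 28 October 2025.
Clinical Review Extension: 1236 days claimed exceeds the 800-day cap, so +800 days → 6 January 2028.

2028-01-06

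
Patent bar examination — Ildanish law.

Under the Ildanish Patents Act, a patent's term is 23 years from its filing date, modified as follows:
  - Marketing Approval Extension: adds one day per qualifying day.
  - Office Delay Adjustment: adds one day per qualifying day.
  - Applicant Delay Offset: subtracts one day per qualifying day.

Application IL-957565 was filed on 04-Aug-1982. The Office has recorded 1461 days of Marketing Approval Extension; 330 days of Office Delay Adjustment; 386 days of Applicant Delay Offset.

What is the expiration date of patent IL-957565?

Base term: filing date + 23 years → 4 August 2005.
Marketing Approval Extension: +1461 days → 4 August 2009.
Office Delay Adjustment: +330 days → 30 June 2010.
Applicant Delay Offset: −386 days → 9 June 2009.

June 9, 2009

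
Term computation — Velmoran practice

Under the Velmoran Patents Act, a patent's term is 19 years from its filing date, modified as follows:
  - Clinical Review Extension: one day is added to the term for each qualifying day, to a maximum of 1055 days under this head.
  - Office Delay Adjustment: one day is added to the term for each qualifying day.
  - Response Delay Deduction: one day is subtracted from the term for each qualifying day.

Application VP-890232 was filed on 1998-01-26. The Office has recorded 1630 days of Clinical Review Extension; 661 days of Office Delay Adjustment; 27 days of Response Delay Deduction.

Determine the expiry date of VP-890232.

Base term: filing date + 19 years → 26 January 2017.
Clinical Review Extension: 1630 days claimed exceeds the 1055-day cap, so +1055 days → 17 December 2019.
Office Delay Adjustment: +661 days → 8 October 2021.
Response Delay Deduction: −27 days → 11 September 2021.

2021-09-11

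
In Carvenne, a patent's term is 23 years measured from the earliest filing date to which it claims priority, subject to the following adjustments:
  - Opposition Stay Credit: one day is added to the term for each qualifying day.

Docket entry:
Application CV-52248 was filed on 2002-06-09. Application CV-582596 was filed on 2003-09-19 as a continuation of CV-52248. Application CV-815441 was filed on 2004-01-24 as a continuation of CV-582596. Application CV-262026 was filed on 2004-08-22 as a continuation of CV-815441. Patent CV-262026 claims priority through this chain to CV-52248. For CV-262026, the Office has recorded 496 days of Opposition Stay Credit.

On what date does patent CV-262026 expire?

Earliest priority filing: 9 June 2002.
Base term: 9 June 2002 + 23 years → 9 June 2025.
Opposition Stay Credit: +496 days → 18 October 2026.

2026-10-18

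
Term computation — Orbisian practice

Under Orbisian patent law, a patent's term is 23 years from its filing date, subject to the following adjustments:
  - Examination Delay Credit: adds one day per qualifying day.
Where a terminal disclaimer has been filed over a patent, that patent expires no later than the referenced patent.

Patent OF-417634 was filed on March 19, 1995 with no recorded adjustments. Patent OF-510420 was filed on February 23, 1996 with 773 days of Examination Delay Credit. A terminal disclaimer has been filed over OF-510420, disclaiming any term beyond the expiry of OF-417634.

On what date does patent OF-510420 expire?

Natural term of OF-510420:
  Base: filing + 23 years → 23 February 2019.
  Examination Delay Credit: +773 days → 6 April 2021.
Expiry of referenced patent OF-417634:
  Base: filing + 23 years → 19 March 2018.
Terminal disclaimer: OF-510420 expires on the earlier of 6 April 2021 and 19 March 2018.

2018-03-19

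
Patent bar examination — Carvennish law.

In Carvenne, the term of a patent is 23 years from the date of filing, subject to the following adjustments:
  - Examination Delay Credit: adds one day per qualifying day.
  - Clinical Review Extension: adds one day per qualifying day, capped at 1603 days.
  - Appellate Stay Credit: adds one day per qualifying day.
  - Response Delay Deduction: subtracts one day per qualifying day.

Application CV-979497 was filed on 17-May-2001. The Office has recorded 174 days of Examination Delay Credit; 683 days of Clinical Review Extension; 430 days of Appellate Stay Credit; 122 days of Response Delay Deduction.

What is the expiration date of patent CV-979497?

2027-07-26

Base term: filing date + 23 years → 17 May 2024.
Examination Delay Credit: +174 days → 7 November 2024.
Clinical Review Extension: 683 days (within the 1603-day cap) → +683 days → 21 September 2026.
Appellate Stay Credit: +430 days → 25 November 2027.
Response Delay Deduction: −122 days → 26 July 2027.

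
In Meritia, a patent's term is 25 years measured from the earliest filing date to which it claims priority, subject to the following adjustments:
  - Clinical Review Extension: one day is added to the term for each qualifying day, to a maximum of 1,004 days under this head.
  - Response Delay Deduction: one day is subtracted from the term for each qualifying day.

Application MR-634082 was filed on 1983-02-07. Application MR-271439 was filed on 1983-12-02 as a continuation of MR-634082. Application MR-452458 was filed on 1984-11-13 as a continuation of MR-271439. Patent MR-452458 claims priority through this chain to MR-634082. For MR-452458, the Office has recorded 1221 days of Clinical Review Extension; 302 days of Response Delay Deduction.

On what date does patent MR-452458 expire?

Earliest priority filing: 7 February 1983.
Base term: 7 February 1983 + 25 years → 7 February 2008.
Clinical Review Extension: 1221 days claimed exceeds the 1004-day cap, so +1004 days → 7 November 2010.
Response Delay Deduction: −302 days → 9 January 2010.

2010-01-09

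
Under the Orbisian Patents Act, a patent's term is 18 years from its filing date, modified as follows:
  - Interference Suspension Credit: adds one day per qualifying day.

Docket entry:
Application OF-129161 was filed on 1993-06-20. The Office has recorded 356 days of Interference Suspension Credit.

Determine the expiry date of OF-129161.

June 10, 2012

Base term: filing date + 18 years → 20 June 2011.
Interference Suspension Credit: +356 days → 10 June 2012.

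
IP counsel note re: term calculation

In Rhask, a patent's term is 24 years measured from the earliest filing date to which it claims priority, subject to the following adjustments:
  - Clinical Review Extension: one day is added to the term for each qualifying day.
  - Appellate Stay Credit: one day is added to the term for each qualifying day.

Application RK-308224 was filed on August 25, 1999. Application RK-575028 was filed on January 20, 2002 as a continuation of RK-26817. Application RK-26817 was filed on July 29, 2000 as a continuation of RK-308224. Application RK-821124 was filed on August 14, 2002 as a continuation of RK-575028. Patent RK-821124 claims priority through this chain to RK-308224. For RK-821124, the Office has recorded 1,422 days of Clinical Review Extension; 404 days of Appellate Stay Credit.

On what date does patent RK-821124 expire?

August 24, 2028

Earliest priority filing: 25 August 1999.
Base term: 25 August 1999 + 24 years → 25 August 2023.
Clinical Review Extension: +1422 days → 17 July 2027.
Appellate Stay Credit: +404 days → 24 August 2028.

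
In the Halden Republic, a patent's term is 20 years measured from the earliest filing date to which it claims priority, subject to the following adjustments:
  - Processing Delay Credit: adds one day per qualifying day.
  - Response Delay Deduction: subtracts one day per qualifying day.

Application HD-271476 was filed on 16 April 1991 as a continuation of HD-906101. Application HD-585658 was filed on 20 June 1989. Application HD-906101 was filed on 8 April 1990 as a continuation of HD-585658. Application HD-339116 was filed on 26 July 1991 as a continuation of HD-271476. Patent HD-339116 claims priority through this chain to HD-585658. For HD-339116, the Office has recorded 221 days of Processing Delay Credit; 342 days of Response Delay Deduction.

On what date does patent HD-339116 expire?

Earliest priority filing: 20 June 1989.
Base term: 20 June 1989 + 20 years → 20 June 2009.
Processing Delay Credit: +221 days → 27 January 2010.
Response Delay Deduction: −342 days → 19 February 2009.

2009-02-19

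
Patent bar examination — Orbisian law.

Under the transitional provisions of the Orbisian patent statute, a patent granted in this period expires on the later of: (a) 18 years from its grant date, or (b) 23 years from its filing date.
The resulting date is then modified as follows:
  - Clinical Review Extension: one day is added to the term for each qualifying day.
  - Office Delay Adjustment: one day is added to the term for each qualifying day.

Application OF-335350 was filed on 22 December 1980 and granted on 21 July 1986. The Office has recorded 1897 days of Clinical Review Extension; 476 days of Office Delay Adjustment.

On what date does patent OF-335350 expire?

2011-01-19

(a) grant + 18 years → 21 July 2004.
(b) filing + 23 years → 22 December 2003.
Later of the two: 21 July 2004.
Clinical Review Extension: +1897 days → 30 September 2009.
Office Delay Adjustment: +476 days → 19 January 2011.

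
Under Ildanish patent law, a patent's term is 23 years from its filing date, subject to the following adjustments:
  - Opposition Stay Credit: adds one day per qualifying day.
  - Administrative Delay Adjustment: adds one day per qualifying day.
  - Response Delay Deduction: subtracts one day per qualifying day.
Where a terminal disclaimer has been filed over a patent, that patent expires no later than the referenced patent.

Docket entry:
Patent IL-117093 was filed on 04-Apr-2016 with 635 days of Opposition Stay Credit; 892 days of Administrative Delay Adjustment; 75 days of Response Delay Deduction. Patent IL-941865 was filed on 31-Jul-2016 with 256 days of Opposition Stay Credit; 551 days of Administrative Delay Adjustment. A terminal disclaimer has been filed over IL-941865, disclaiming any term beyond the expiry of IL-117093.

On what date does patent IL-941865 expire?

Natural term of IL-941865:
  Base: filing + 23 years → 31 July 2039.
  Opposition Stay Credit: +256 days → 12 April 2040.
  Administrative Delay Adjustment: +551 days → 15 October 2041.
Expiry of referenced patent IL-117093:
  Base: filing + 23 years → 4 April 2039.
  Opposition Stay Credit: +635 days → 29 December 2040.
  Administrative Delay Adjustment: +892 days → 9 June 2043.
  Response Delay Deduction: −75 days → 26 March 2043.
Terminal disclaimer: IL-941865 expires on the earlier of 15 October 2041 and 26 March 2043.

2041-10-15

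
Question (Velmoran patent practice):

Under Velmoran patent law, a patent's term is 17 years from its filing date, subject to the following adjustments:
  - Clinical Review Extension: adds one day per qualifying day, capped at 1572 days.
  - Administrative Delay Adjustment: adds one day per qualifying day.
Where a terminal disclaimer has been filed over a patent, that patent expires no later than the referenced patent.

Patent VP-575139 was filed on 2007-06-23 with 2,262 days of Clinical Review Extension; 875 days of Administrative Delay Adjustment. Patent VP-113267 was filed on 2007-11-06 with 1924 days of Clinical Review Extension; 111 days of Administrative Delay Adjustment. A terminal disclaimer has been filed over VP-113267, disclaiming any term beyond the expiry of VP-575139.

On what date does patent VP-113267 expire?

Natural term of VP-113267:
  Base: filing + 17 years → 6 November 2024.
  Clinical Review Extension: 1924 days claimed exceeds the 1572-day cap, so +1572 days → 25 February 2029.
  Administrative Delay Adjustment: +111 days → 16 June 2029.
Expiry of referenced patent VP-575139:
  Base: filing + 17 years → 23 June 2024.
  Clinical Review Extension: 2262 days claimed exceeds the 1572-day cap, so +1572 days → 12 October 2028.
  Administrative Delay Adjustment: +875 days → 6 March 2031.
Terminal disclaimer: VP-113267 expires on the earlier of 16 June 2029 and 6 March 2031.

June 16, 2029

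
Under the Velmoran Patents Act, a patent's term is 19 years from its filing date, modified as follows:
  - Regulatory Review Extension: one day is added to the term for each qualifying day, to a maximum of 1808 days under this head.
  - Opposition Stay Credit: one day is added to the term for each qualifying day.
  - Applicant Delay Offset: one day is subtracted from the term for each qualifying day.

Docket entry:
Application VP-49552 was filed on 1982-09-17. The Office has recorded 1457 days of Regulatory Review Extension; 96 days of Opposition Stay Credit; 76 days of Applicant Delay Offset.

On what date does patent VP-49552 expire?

Base term: filing date + 19 years → 17 September 2001.
Regulatory Review Extension: 1457 days (within the 1808-day cap) → +1457 days → 13 September 2005.
Opposition Stay Credit: +96 days → 18 December 2005.
Applicant Delay Offset: −76 days → 3 October 2005.

2005-10-03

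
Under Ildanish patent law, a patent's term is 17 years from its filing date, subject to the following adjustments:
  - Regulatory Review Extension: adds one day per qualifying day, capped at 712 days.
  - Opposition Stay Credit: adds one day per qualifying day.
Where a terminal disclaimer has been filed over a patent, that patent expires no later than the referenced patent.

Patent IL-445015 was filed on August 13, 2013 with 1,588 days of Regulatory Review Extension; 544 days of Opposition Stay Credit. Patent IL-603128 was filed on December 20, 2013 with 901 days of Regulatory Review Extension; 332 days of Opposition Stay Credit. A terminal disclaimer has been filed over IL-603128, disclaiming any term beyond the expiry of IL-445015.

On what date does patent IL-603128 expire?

October 29, 2033

Natural term of IL-603128:
  Base: filing + 17 years → 20 December 2030.
  Regulatory Review Extension: 901 days claimed exceeds the 712-day cap, so +712 days → 1 December 2032.
  Opposition Stay Credit: +332 days → 29 October 2033.
Expiry of referenced patent IL-445015:
  Base: filing + 17 years → 13 August 2030.
  Regulatory Review Extension: 1588 days claimed exceeds the 712-day cap, so +712 days → 25 July 2032.
  Opposition Stay Credit: +544 days → 20 January 2034.
Terminal disclaimer: IL-603128 expires on the earlier of 29 October 2033 and 20 January 2034.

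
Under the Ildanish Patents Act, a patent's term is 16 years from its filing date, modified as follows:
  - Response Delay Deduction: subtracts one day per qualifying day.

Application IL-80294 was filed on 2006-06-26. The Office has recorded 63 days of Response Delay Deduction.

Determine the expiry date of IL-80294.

April 24, 2022

Base term: filing date + 16 years → 26 June 2022.
Response Delay Deduction: −63 days → 24 April 2022.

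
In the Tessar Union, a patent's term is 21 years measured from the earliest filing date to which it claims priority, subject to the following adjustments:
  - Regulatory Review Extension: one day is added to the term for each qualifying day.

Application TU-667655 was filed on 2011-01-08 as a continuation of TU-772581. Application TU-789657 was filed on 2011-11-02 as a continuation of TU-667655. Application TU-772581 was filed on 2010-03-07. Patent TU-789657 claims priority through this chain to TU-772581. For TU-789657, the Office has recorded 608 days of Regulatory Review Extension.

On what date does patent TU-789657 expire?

November 4, 2032

Earliest priority filing: 7 March 2010.
Base term: 7 March 2010 + 21 years → 7 March 2031.
Regulatory Review Extension: +608 days → 4 November 2032.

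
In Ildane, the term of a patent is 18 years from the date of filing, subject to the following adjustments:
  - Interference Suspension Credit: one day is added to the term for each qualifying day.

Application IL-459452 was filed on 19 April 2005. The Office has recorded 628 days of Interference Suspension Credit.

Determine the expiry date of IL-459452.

Base term: filing date + 18 years → 19 April 2023.
Interference Suspension Credit: +628 days → 6 January 2025.

2025-01-06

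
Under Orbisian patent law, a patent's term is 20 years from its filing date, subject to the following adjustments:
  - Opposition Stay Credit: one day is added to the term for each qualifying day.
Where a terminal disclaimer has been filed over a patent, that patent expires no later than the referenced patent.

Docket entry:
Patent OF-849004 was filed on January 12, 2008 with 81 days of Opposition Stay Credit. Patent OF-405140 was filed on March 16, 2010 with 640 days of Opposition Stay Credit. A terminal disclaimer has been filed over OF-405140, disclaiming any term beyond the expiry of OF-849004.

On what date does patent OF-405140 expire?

Natural term of OF-405140:
  Base: filing + 20 years → 16 March 2030.
  Opposition Stay Credit: +640 days → 16 December 2031.
Expiry of referenced patent OF-849004:
  Base: filing + 20 years → 12 January 2028.
  Opposition Stay Credit: +81 days → 2 April 2028.
Terminal disclaimer: OF-405140 expires on the earlier of 16 December 2031 and 2 April 2028.

April 2, 2028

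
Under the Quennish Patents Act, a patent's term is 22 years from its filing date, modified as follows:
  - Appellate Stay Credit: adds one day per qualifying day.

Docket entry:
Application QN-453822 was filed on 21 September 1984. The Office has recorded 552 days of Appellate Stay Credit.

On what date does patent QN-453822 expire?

March 26, 2008

Base term: filing date + 22 years → 21 September 2006.
Appellate Stay Credit: +552 days → 26 March 2008.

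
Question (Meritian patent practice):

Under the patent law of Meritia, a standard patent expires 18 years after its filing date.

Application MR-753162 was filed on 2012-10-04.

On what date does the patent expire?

Filing date + 18 years → 4 October 2030.

2030-10-04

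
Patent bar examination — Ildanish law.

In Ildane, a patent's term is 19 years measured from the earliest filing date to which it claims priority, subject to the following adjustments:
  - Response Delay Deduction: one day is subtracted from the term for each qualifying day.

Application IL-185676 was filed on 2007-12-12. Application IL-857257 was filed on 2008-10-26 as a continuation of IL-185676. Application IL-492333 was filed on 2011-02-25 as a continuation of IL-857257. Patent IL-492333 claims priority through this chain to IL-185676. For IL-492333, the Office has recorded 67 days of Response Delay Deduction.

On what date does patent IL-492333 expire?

Earliest priority filing: 12 December 2007.
Base term: 12 December 2007 + 19 years → 12 December 2026.
Response Delay Deduction: −67 days → 6 October 2026.

October 6, 2026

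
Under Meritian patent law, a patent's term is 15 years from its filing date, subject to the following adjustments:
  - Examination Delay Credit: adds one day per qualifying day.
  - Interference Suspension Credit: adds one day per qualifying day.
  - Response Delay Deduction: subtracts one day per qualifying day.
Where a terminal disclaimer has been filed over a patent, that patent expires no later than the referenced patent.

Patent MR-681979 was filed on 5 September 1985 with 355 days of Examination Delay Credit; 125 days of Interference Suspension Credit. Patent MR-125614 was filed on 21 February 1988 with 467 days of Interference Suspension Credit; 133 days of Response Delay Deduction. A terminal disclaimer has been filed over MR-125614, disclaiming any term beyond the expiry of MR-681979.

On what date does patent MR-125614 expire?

Natural term of MR-125614:
  Base: filing + 15 years → 21 February 2003.
  Interference Suspension Credit: +467 days → 2 June 2004.
  Response Delay Deduction: −133 days → 21 January 2004.
Expiry of referenced patent MR-681979:
  Base: filing + 15 years → 5 September 2000.
  Examination Delay Credit: +355 days → 26 August 2001.
  Interference Suspension Credit: +125 days → 29 December 2001.
Terminal disclaimer: MR-125614 expires on the earlier of 21 January 2004 and 29 December 2001.

2001-12-29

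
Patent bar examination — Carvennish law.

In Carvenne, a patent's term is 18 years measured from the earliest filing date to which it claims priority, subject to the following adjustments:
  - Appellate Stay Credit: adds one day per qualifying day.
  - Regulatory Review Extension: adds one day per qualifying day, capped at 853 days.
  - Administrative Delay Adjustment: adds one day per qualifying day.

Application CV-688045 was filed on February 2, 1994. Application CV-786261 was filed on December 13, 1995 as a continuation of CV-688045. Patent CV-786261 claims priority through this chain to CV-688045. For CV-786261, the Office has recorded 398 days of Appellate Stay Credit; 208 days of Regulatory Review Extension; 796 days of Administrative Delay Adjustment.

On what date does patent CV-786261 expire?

Earliest priority filing: 2 February 1994.
Base term: 2 February 1994 + 18 years → 2 February 2012.
Appellate Stay Credit: +398 days → 6 March 2013.
Regulatory Review Extension: 208 days (within the 853-day cap) → +208 days → 30 September 2013.
Administrative Delay Adjustment: +796 days → 5 December 2015.

2015-12-05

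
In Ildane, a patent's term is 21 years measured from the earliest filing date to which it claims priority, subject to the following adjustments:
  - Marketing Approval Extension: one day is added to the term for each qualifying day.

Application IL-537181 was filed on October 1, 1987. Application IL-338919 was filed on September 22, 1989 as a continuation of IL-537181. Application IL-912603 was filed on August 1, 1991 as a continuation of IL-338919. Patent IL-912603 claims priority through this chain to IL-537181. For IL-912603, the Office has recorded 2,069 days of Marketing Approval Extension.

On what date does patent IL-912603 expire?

June 1, 2014

Earliest priority filing: 1 October 1987.
Base term: 1 October 1987 + 21 years → 1 October 2008.
Marketing Approval Extension: +2069 days → 1 June 2014.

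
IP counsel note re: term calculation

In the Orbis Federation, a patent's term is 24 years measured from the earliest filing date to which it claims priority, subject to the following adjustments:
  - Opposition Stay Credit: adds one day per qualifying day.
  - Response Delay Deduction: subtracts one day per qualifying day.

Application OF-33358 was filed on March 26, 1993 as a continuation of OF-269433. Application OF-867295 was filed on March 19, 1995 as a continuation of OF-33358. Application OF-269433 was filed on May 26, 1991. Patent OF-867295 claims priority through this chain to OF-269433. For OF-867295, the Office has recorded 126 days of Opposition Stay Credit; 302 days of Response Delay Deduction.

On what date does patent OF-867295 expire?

Earliest priority filing: 26 May 1991.
Base term: 26 May 1991 + 24 years → 26 May 2015.
Opposition Stay Credit: +126 days → 29 September 2015.
Response Delay Deduction: −302 days → 1 December 2014.

2014-12-01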